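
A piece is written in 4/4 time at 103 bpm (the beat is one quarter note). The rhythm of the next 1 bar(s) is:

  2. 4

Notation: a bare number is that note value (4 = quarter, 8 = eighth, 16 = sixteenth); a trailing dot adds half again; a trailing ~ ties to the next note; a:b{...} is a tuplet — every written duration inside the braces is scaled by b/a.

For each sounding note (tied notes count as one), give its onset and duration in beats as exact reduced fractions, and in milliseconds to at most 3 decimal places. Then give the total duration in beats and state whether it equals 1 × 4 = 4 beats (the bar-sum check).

1) 0.0ms=0b +1747.573ms=3b
2) 1747.573ms=3b +582.524ms=1b
Σ=4b of 4 (103bpm 4/4) — PASS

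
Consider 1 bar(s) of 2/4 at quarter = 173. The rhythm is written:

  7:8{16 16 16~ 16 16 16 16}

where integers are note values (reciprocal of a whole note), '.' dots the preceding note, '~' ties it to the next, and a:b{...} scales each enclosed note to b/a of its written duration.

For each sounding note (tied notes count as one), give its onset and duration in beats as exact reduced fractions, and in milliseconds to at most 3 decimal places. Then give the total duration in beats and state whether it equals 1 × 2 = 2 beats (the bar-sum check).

1) 0.0ms=0b +99.092ms=2/7b
2) 99.092ms=2/7b +99.092ms=2/7b
3) 198.183ms=4/7b +198.183ms=4/7b
4) 396.367ms=8/7b +99.092ms=2/7b
5) 495.458ms=10/7b +99.092ms=2/7b
6) 594.55ms=12/7b +99.092ms=2/7b
Σ=2b of 2 (173bpm 2/4) — PASS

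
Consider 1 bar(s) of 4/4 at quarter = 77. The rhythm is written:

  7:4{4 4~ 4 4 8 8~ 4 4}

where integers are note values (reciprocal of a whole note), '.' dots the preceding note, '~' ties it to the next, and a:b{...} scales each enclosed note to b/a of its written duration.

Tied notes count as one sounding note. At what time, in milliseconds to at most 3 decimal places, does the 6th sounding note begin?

note 6 onset = 24/7b = 2671.614ms

1. 0.0ms @ 0 + 445.269ms (4/7)
2. 445.269ms @ 4/7 + 890.538ms (8/7)
3. 1335.807ms @ 12/7 + 445.269ms (4/7)
4. 1781.076ms @ 16/7 + 222.635ms (2/7)
5. 2003.711ms @ 18/7 + 667.904ms (6/7)
6. 2671.614ms @ 24/7 + 445.269ms (4/7)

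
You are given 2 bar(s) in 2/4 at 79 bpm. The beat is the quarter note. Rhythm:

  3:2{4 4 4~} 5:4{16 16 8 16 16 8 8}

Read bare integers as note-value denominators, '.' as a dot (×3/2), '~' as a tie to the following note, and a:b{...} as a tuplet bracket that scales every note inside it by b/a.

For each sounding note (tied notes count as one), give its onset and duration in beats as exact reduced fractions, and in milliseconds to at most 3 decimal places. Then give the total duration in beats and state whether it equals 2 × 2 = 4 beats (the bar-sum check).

1) 0.0ms=0b +506.329ms=2/3b
2) 506.329ms=2/3b +506.329ms=2/3b
3) 1012.658ms=4/3b +658.228ms=13/15b
4) 1670.886ms=11/5b +151.899ms=1/5b
5) 1822.785ms=12/5b +303.797ms=2/5b
6) 2126.582ms=14/5b +151.899ms=1/5b
7) 2278.481ms=3b +151.899ms=1/5b
8) 2430.38ms=16/5b +303.797ms=2/5b
9) 2734.177ms=18/5b +303.797ms=2/5b
Σ=4b of 4 (79bpm 2/4) — PASS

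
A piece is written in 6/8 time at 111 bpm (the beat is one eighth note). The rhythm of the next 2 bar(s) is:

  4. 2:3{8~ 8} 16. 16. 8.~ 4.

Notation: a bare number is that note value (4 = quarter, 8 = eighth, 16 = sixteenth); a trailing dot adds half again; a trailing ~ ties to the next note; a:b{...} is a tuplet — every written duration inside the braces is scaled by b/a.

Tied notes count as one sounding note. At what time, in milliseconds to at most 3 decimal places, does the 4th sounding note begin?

1. 0.0ms @ 0 + 1621.622ms (3)
2. 1621.622ms @ 3 + 1621.622ms (3)
3. 3243.243ms @ 6 + 405.405ms (3/4)
4. 3648.649ms @ 27/4 + 405.405ms (3/4)
5. 4054.054ms @ 15/2 + 2432.432ms (9/2)

note 4 onset = 27/4b = 3648.649ms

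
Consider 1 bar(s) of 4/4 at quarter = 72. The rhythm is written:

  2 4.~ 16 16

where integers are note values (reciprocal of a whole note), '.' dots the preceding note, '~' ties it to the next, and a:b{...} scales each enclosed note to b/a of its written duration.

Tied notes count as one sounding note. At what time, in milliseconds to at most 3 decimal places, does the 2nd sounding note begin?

1. 0.0ms @ 0 + 1666.667ms (2)
2. 1666.667ms @ 2 + 1458.333ms (7/4)
3. 3125.0ms @ 15/4 + 208.333ms (1/4)

note 2 onset = 2b = 1666.667ms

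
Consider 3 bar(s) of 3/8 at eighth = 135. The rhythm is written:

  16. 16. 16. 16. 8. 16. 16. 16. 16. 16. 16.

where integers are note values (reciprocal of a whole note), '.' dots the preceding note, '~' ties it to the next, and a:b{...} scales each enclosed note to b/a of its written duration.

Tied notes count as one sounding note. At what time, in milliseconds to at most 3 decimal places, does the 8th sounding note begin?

1. 0.0ms @ 0 + 333.333ms (3/4)
2. 333.333ms @ 3/4 + 333.333ms (3/4)
3. 666.667ms @ 3/2 + 333.333ms (3/4)
4. 1000.0ms @ 9/4 + 333.333ms (3/4)
5. 1333.333ms @ 3 + 666.667ms (3/2)
6. 2000.0ms @ 9/2 + 333.333ms (3/4)
7. 2333.333ms @ 21/4 + 333.333ms (3/4)
8. 2666.667ms @ 6 + 333.333ms (3/4)
9. 3000.0ms @ 27/4 + 333.333ms (3/4)
10. 3333.333ms @ 15/2 + 333.333ms (3/4)
11. 3666.667ms @ 33/4 + 333.333ms (3/4)

note 8 onset = 6b = 2666.667ms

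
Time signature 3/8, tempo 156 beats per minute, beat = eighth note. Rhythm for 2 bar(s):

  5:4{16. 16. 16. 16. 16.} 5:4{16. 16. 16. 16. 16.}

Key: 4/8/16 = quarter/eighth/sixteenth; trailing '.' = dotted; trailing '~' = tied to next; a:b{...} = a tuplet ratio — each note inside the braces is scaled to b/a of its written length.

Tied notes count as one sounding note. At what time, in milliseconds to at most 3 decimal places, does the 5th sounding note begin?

1. 0.0ms @ 0 + 230.769ms (3/5)
2. 230.769ms @ 3/5 + 230.769ms (3/5)
3. 461.538ms @ 6/5 + 230.769ms (3/5)
4. 692.308ms @ 9/5 + 230.769ms (3/5)
5. 923.077ms @ 12/5 + 230.769ms (3/5)
6. 1153.846ms @ 3 + 230.769ms (3/5)
7. 1384.615ms @ 18/5 + 230.769ms (3/5)
8. 1615.385ms @ 21/5 + 230.769ms (3/5)
9. 1846.154ms @ 24/5 + 230.769ms (3/5)
10. 2076.923ms @ 27/5 + 230.769ms (3/5)

note 5 onset = 12/5b = 923.077ms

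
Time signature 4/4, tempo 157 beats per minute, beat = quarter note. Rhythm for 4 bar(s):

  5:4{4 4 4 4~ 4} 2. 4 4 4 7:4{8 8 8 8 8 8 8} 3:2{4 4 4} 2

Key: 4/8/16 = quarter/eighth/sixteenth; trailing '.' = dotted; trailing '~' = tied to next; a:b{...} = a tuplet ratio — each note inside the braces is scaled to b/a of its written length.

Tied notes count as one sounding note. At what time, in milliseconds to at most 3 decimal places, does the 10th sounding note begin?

1. 0.0ms @ 0 + 305.732ms (4/5)
2. 305.732ms @ 4/5 + 305.732ms (4/5)
3. 611.465ms @ 8/5 + 305.732ms (4/5)
4. 917.197ms @ 12/5 + 611.465ms (8/5)
5. 1528.662ms @ 4 + 1146.497ms (3)
6. 2675.159ms @ 7 + 382.166ms (1)
7. 3057.325ms @ 8 + 382.166ms (1)
8. 3439.49ms @ 9 + 382.166ms (1)
9. 3821.656ms @ 10 + 109.19ms (2/7)
10. 3930.846ms @ 72/7 + 109.19ms (2/7)
11. 4040.036ms @ 74/7 + 109.19ms (2/7)
12. 4149.227ms @ 76/7 + 109.19ms (2/7)
13. 4258.417ms @ 78/7 + 109.19ms (2/7)
14. 4367.607ms @ 80/7 + 109.19ms (2/7)
15. 4476.797ms @ 82/7 + 109.19ms (2/7)
16. 4585.987ms @ 12 + 254.777ms (2/3)
17. 4840.764ms @ 38/3 + 254.777ms (2/3)
18. 5095.541ms @ 40/3 + 254.777ms (2/3)
19. 5350.318ms @ 14 + 764.331ms (2)

note 10 onset = 72/7b = 3930.846ms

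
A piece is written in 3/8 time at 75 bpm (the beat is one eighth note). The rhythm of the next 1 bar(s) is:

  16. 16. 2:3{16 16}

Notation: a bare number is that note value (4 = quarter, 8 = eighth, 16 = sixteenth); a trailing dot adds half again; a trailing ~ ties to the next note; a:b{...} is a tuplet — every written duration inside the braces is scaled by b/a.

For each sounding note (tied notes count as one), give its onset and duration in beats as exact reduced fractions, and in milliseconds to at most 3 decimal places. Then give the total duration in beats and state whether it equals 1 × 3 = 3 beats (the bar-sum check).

1) 0.0ms=0b +600.0ms=3/4b
2) 600.0ms=3/4b +600.0ms=3/4b
3) 1200.0ms=3/2b +600.0ms=3/4b
4) 1800.0ms=9/4b +600.0ms=3/4b
Σ=3b of 3 (75bpm 3/8) — PASS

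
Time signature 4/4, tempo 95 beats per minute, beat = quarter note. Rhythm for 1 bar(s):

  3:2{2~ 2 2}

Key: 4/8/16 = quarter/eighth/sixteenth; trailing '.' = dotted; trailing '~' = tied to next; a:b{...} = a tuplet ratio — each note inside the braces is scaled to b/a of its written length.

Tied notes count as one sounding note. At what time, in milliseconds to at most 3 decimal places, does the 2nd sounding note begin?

1. 0.0ms @ 0 + 1684.211ms (8/3)
2. 1684.211ms @ 8/3 + 842.105ms (4/3)

note 2 onset = 8/3b = 1684.211ms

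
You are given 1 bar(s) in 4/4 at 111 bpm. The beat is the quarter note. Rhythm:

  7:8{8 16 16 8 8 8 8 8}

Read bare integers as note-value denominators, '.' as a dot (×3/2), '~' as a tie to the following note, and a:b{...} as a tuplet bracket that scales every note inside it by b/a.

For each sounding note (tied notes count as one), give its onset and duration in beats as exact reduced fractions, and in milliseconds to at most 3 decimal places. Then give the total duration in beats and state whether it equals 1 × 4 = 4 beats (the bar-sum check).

1) 0.0ms=0b +308.88ms=4/7b
2) 308.88ms=4/7b +154.44ms=2/7b
3) 463.32ms=6/7b +154.44ms=2/7b
4) 617.761ms=8/7b +308.88ms=4/7b
5) 926.641ms=12/7b +308.88ms=4/7b
6) 1235.521ms=16/7b +308.88ms=4/7b
7) 1544.402ms=20/7b +308.88ms=4/7b
8) 1853.282ms=24/7b +308.88ms=4/7b
Σ=4b of 4 (111bpm 4/4) — PASS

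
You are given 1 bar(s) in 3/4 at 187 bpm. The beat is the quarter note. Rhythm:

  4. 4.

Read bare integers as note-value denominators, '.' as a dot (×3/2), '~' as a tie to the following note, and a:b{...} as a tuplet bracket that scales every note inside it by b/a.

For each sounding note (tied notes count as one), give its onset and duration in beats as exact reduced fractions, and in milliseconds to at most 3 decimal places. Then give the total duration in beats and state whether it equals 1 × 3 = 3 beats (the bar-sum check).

1) 0.0ms=0b +481.283ms=3/2b
2) 481.283ms=3/2b +481.283ms=3/2b
Σ=3b of 3 (187bpm 3/4) — PASS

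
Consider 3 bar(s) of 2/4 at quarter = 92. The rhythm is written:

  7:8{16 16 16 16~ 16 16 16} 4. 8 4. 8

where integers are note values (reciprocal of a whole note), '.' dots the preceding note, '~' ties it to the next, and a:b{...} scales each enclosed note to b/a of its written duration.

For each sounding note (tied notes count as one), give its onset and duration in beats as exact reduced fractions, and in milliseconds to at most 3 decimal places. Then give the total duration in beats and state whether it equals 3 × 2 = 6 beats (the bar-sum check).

1) 0.0ms=0b +186.335ms=2/7b
2) 186.335ms=2/7b +186.335ms=2/7b
3) 372.671ms=4/7b +186.335ms=2/7b
4) 559.006ms=6/7b +372.671ms=4/7b
5) 931.677ms=10/7b +186.335ms=2/7b
6) 1118.012ms=12/7b +186.335ms=2/7b
7) 1304.348ms=2b +978.261ms=3/2b
8) 2282.609ms=7/2b +326.087ms=1/2b
9) 2608.696ms=4b +978.261ms=3/2b
10) 3586.957ms=11/2b +326.087ms=1/2b
Σ=6b of 6 (92bpm 2/4) — PASS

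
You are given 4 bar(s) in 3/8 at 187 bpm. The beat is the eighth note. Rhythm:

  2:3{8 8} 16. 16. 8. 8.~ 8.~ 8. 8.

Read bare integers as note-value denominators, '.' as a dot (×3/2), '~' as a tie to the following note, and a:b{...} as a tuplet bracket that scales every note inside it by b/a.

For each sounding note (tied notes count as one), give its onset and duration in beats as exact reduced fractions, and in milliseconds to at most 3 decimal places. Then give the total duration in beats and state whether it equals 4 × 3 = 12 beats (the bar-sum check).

1) 0.0ms=0b +481.283ms=3/2b
2) 481.283ms=3/2b +481.283ms=3/2b
3) 962.567ms=3b +240.642ms=3/4b
4) 1203.209ms=15/4b +240.642ms=3/4b
5) 1443.85ms=9/2b +481.283ms=3/2b
6) 1925.134ms=6b +1443.85ms=9/2b
7) 3368.984ms=21/2b +481.283ms=3/2b
Σ=12b of 12 (187bpm 3/8) — PASS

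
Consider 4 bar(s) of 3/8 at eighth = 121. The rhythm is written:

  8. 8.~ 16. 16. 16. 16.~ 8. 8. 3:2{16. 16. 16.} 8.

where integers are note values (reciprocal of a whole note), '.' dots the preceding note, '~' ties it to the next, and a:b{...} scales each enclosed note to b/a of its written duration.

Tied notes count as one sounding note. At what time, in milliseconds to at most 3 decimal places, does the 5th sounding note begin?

1. 0.0ms @ 0 + 743.802ms (3/2)
2. 743.802ms @ 3/2 + 1115.702ms (9/4)
3. 1859.504ms @ 15/4 + 371.901ms (3/4)
4. 2231.405ms @ 9/2 + 371.901ms (3/4)
5. 2603.306ms @ 21/4 + 1115.702ms (9/4)
6. 3719.008ms @ 15/2 + 743.802ms (3/2)
7. 4462.81ms @ 9 + 247.934ms (1/2)
8. 4710.744ms @ 19/2 + 247.934ms (1/2)
9. 4958.678ms @ 10 + 247.934ms (1/2)
10. 5206.612ms @ 21/2 + 743.802ms (3/2)

note 5 onset = 21/4b = 2603.306ms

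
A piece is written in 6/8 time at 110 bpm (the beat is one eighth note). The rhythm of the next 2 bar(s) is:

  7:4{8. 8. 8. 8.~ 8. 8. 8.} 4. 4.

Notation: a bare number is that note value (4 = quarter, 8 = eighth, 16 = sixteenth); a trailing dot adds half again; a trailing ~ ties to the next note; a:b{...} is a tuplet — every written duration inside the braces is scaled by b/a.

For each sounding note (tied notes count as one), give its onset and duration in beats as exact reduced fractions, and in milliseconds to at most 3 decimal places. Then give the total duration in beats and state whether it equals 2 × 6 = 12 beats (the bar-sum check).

1) 0.0ms=0b +467.532ms=6/7b
2) 467.532ms=6/7b +467.532ms=6/7b
3) 935.065ms=12/7b +467.532ms=6/7b
4) 1402.597ms=18/7b +935.065ms=12/7b
5) 2337.662ms=30/7b +467.532ms=6/7b
6) 2805.195ms=36/7b +467.532ms=6/7b
7) 3272.727ms=6b +1636.364ms=3b
8) 4909.091ms=9b +1636.364ms=3b
Σ=12b of 12 (110bpm 6/8) — PASS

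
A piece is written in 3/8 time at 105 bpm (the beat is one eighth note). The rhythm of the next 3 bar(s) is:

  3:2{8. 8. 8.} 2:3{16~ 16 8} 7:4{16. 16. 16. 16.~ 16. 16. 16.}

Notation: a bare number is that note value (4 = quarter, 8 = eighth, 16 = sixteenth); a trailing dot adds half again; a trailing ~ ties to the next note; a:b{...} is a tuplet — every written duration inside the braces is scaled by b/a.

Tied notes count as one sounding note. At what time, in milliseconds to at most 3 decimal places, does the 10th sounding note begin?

1. 0.0ms @ 0 + 571.429ms (1)
2. 571.429ms @ 1 + 571.429ms (1)
3. 1142.857ms @ 2 + 571.429ms (1)
4. 1714.286ms @ 3 + 857.143ms (3/2)
5. 2571.429ms @ 9/2 + 857.143ms (3/2)
6. 3428.571ms @ 6 + 244.898ms (3/7)
7. 3673.469ms @ 45/7 + 244.898ms (3/7)
8. 3918.367ms @ 48/7 + 244.898ms (3/7)
9. 4163.265ms @ 51/7 + 489.796ms (6/7)
10. 4653.061ms @ 57/7 + 244.898ms (3/7)
11. 4897.959ms @ 60/7 + 244.898ms (3/7)

note 10 onset = 57/7b = 4653.061ms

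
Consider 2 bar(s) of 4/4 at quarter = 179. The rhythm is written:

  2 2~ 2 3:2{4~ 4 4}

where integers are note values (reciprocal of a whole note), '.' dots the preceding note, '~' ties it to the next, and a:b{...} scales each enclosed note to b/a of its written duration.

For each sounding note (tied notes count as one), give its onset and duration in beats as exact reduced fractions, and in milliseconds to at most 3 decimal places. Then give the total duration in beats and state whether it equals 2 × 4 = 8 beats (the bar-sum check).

1) 0.0ms=0b +670.391ms=2b
2) 670.391ms=2b +1340.782ms=4b
3) 2011.173ms=6b +446.927ms=4/3b
4) 2458.101ms=22/3b +223.464ms=2/3b
Σ=8b of 8 (179bpm 4/4) — PASS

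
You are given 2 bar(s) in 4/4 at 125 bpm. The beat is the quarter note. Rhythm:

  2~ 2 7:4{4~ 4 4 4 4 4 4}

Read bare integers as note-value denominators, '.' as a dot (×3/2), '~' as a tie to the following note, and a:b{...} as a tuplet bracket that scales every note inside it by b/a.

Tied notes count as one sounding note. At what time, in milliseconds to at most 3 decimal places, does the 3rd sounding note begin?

1. 0.0ms @ 0 + 1920.0ms (4)
2. 1920.0ms @ 4 + 548.571ms (8/7)
3. 2468.571ms @ 36/7 + 274.286ms (4/7)
4. 2742.857ms @ 40/7 + 274.286ms (4/7)
5. 3017.143ms @ 44/7 + 274.286ms (4/7)
6. 3291.429ms @ 48/7 + 274.286ms (4/7)
7. 3565.714ms @ 52/7 + 274.286ms (4/7)

note 3 onset = 36/7b = 2468.571ms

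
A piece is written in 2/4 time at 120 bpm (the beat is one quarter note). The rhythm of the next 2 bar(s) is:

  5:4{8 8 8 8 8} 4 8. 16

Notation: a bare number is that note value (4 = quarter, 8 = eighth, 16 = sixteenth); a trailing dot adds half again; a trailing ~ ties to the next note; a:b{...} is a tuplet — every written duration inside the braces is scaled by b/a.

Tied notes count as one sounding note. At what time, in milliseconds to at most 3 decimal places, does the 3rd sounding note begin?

note 3 onset = 4/5b = 400.0ms

1. 0.0ms @ 0 + 200.0ms (2/5)
2. 200.0ms @ 2/5 + 200.0ms (2/5)
3. 400.0ms @ 4/5 + 200.0ms (2/5)
4. 600.0ms @ 6/5 + 200.0ms (2/5)
5. 800.0ms @ 8/5 + 200.0ms (2/5)
6. 1000.0ms @ 2 + 500.0ms (1)
7. 1500.0ms @ 3 + 375.0ms (3/4)
8. 1875.0ms @ 15/4 + 125.0ms (1/4)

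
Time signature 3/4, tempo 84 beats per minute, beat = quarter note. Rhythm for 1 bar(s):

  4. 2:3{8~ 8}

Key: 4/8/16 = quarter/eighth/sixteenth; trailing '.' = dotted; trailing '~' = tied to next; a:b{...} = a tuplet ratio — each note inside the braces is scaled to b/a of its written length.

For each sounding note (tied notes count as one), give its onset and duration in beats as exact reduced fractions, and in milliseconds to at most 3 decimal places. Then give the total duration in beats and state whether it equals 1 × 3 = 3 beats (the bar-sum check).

1) 0.0ms=0b +1071.429ms=3/2b
2) 1071.429ms=3/2b +1071.429ms=3/2b
Σ=3b of 3 (84bpm 3/4) — PASS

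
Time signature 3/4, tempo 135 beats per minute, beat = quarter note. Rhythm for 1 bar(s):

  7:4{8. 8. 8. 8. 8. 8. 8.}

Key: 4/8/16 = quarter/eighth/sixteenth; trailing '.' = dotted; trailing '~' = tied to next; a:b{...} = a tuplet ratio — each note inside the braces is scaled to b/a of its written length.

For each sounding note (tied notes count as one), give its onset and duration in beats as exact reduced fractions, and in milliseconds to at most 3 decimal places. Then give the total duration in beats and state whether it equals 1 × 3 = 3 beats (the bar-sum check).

1) 0.0ms=0b +190.476ms=3/7b
2) 190.476ms=3/7b +190.476ms=3/7b
3) 380.952ms=6/7b +190.476ms=3/7b
4) 571.429ms=9/7b +190.476ms=3/7b
5) 761.905ms=12/7b +190.476ms=3/7b
6) 952.381ms=15/7b +190.476ms=3/7b
7) 1142.857ms=18/7b +190.476ms=3/7b
Σ=3b of 3 (135bpm 3/4) — PASS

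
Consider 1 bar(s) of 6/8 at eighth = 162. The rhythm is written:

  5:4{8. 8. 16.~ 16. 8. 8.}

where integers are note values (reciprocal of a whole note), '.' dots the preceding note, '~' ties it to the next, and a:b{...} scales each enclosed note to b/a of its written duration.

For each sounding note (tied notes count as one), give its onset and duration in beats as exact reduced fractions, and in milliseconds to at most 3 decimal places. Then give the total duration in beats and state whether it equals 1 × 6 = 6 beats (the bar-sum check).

1) 0.0ms=0b +444.444ms=6/5b
2) 444.444ms=6/5b +444.444ms=6/5b
3) 888.889ms=12/5b +444.444ms=6/5b
4) 1333.333ms=18/5b +444.444ms=6/5b
5) 1777.778ms=24/5b +444.444ms=6/5b
Σ=6b of 6 (162bpm 6/8) — PASS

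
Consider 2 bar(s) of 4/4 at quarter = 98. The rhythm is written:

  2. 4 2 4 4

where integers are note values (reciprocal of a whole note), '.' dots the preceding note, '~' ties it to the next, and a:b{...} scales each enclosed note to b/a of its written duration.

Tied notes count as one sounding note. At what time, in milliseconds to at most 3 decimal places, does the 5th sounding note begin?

1. 0.0ms @ 0 + 1836.735ms (3)
2. 1836.735ms @ 3 + 612.245ms (1)
3. 2448.98ms @ 4 + 1224.49ms (2)
4. 3673.469ms @ 6 + 612.245ms (1)
5. 4285.714ms @ 7 + 612.245ms (1)

note 5 onset = 7b = 4285.714ms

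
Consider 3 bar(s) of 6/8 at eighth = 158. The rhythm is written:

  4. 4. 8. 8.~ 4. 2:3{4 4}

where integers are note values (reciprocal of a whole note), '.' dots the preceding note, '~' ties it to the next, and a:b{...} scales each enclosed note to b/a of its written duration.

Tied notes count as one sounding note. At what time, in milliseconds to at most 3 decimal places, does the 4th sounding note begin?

1. 0.0ms @ 0 + 1139.241ms (3)
2. 1139.241ms @ 3 + 1139.241ms (3)
3. 2278.481ms @ 6 + 569.62ms (3/2)
4. 2848.101ms @ 15/2 + 1708.861ms (9/2)
5. 4556.962ms @ 12 + 1139.241ms (3)
6. 5696.203ms @ 15 + 1139.241ms (3)

note 4 onset = 15/2b = 2848.101ms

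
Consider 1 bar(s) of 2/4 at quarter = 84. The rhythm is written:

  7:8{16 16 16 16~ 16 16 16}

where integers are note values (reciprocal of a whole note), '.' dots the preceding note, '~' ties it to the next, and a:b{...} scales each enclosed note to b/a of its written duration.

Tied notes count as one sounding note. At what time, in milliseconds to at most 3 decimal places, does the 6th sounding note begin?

note 6 onset = 12/7b = 1224.49ms

1. 0.0ms @ 0 + 204.082ms (2/7)
2. 204.082ms @ 2/7 + 204.082ms (2/7)
3. 408.163ms @ 4/7 + 204.082ms (2/7)
4. 612.245ms @ 6/7 + 408.163ms (4/7)
5. 1020.408ms @ 10/7 + 204.082ms (2/7)
6. 1224.49ms @ 12/7 + 204.082ms (2/7)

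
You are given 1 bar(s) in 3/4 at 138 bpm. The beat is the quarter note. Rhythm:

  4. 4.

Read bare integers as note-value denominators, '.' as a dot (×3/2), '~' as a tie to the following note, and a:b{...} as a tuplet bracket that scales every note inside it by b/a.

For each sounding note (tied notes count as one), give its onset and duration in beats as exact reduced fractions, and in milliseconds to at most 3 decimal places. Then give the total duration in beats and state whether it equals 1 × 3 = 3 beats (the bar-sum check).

1) 0.0ms=0b +652.174ms=3/2b
2) 652.174ms=3/2b +652.174ms=3/2b
Σ=3b of 3 (138bpm 3/4) — PASS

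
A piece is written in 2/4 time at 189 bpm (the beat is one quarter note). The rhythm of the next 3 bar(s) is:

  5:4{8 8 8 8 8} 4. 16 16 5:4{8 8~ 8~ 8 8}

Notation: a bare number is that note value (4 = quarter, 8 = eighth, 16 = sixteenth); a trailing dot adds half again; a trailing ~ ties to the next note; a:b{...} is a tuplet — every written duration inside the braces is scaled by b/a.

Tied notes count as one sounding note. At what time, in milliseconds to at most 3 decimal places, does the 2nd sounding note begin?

note 2 onset = 2/5b = 126.984ms

1. 0.0ms @ 0 + 126.984ms (2/5)
2. 126.984ms @ 2/5 + 126.984ms (2/5)
3. 253.968ms @ 4/5 + 126.984ms (2/5)
4. 380.952ms @ 6/5 + 126.984ms (2/5)
5. 507.937ms @ 8/5 + 126.984ms (2/5)
6. 634.921ms @ 2 + 476.19ms (3/2)
7. 1111.111ms @ 7/2 + 79.365ms (1/4)
8. 1190.476ms @ 15/4 + 79.365ms (1/4)
9. 1269.841ms @ 4 + 126.984ms (2/5)
10. 1396.825ms @ 22/5 + 380.952ms (6/5)
11. 1777.778ms @ 28/5 + 126.984ms (2/5)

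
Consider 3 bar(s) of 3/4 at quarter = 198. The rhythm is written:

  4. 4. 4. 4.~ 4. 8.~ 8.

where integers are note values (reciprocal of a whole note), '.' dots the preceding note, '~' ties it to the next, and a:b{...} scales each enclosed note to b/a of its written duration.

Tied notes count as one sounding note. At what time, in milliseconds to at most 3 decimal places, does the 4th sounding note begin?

note 4 onset = 9/2b = 1363.636ms

1. 0.0ms @ 0 + 454.545ms (3/2)
2. 454.545ms @ 3/2 + 454.545ms (3/2)
3. 909.091ms @ 3 + 454.545ms (3/2)
4. 1363.636ms @ 9/2 + 909.091ms (3)
5. 2272.727ms @ 15/2 + 454.545ms (3/2)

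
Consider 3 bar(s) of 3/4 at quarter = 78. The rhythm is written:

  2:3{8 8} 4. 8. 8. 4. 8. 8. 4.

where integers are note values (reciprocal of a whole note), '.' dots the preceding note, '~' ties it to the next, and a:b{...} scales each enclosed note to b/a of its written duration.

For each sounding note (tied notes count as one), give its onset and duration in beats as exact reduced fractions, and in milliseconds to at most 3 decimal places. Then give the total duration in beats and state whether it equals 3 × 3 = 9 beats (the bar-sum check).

1) 0.0ms=0b +576.923ms=3/4b
2) 576.923ms=3/4b +576.923ms=3/4b
3) 1153.846ms=3/2b +1153.846ms=3/2b
4) 2307.692ms=3b +576.923ms=3/4b
5) 2884.615ms=15/4b +576.923ms=3/4b
6) 3461.538ms=9/2b +1153.846ms=3/2b
7) 4615.385ms=6b +576.923ms=3/4b
8) 5192.308ms=27/4b +576.923ms=3/4b
9) 5769.231ms=15/2b +1153.846ms=3/2b
Σ=9b of 9 (78bpm 3/4) — PASS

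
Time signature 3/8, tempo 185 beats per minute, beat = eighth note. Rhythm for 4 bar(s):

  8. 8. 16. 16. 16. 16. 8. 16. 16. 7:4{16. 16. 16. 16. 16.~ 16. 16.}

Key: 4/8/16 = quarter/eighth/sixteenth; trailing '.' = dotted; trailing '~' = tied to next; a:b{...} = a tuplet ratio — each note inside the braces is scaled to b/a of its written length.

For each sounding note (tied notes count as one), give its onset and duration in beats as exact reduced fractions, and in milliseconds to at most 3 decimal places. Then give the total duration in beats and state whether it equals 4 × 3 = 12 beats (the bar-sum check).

1) 0.0ms=0b +486.486ms=3/2b
2) 486.486ms=3/2b +486.486ms=3/2b
3) 972.973ms=3b +243.243ms=3/4b
4) 1216.216ms=15/4b +243.243ms=3/4b
5) 1459.459ms=9/2b +243.243ms=3/4b
6) 1702.703ms=21/4b +243.243ms=3/4b
7) 1945.946ms=6b +486.486ms=3/2b
8) 2432.432ms=15/2b +243.243ms=3/4b
9) 2675.676ms=33/4b +243.243ms=3/4b
10) 2918.919ms=9b +138.996ms=3/7b
11) 3057.915ms=66/7b +138.996ms=3/7b
12) 3196.911ms=69/7b +138.996ms=3/7b
13) 3335.907ms=72/7b +138.996ms=3/7b
14) 3474.903ms=75/7b +277.992ms=6/7b
15) 3752.896ms=81/7b +138.996ms=3/7b
Σ=12b of 12 (185bpm 3/8) — PASS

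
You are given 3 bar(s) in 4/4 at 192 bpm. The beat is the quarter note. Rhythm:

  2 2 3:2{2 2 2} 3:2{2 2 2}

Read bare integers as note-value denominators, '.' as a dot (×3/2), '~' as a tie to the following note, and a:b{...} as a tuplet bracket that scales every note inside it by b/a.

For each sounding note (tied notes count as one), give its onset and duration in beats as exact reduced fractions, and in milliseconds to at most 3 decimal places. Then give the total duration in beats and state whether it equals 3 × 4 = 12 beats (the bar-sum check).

1) 0.0ms=0b +625.0ms=2b
2) 625.0ms=2b +625.0ms=2b
3) 1250.0ms=4b +416.667ms=4/3b
4) 1666.667ms=16/3b +416.667ms=4/3b
5) 2083.333ms=20/3b +416.667ms=4/3b
6) 2500.0ms=8b +416.667ms=4/3b
7) 2916.667ms=28/3b +416.667ms=4/3b
8) 3333.333ms=32/3b +416.667ms=4/3b
Σ=12b of 12 (192bpm 4/4) — PASS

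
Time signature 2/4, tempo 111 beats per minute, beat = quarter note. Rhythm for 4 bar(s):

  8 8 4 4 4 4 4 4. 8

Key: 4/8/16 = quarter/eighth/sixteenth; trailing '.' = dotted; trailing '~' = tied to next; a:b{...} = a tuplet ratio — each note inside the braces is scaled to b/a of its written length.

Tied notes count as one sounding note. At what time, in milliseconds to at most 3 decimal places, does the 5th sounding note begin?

note 5 onset = 3b = 1621.622ms

1. 0.0ms @ 0 + 270.27ms (1/2)
2. 270.27ms @ 1/2 + 270.27ms (1/2)
3. 540.541ms @ 1 + 540.541ms (1)
4. 1081.081ms @ 2 + 540.541ms (1)
5. 1621.622ms @ 3 + 540.541ms (1)
6. 2162.162ms @ 4 + 540.541ms (1)
7. 2702.703ms @ 5 + 540.541ms (1)
8. 3243.243ms @ 6 + 810.811ms (3/2)
9. 4054.054ms @ 15/2 + 270.27ms (1/2)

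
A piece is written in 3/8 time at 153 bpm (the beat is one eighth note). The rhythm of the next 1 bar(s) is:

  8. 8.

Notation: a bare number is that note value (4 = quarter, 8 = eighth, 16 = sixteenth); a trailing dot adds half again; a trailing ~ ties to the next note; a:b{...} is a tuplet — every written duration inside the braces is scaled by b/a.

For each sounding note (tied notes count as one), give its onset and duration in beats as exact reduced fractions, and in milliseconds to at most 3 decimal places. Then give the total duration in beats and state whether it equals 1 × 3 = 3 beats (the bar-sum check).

1) 0.0ms=0b +588.235ms=3/2b
2) 588.235ms=3/2b +588.235ms=3/2b
Σ=3b of 3 (153bpm 3/8) — PASS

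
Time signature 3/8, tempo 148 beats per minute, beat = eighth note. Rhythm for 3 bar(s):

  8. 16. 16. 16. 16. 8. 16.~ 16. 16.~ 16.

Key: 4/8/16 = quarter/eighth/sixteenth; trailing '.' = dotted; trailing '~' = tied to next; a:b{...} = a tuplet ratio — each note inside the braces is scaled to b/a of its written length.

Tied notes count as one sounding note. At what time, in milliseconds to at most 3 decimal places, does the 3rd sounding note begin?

note 3 onset = 9/4b = 912.162ms

1. 0.0ms @ 0 + 608.108ms (3/2)
2. 608.108ms @ 3/2 + 304.054ms (3/4)
3. 912.162ms @ 9/4 + 304.054ms (3/4)
4. 1216.216ms @ 3 + 304.054ms (3/4)
5. 1520.27ms @ 15/4 + 304.054ms (3/4)
6. 1824.324ms @ 9/2 + 608.108ms (3/2)
7. 2432.432ms @ 6 + 608.108ms (3/2)
8. 3040.541ms @ 15/2 + 608.108ms (3/2)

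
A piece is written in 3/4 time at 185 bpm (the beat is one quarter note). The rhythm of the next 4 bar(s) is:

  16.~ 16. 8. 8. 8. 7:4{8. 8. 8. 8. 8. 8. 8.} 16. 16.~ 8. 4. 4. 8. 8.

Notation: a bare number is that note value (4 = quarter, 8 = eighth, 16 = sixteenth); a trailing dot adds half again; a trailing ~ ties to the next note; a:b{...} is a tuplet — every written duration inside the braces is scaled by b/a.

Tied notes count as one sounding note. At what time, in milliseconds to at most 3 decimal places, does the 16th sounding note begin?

note 16 onset = 21/2b = 3405.405ms

1. 0.0ms @ 0 + 243.243ms (3/4)
2. 243.243ms @ 3/4 + 243.243ms (3/4)
3. 486.486ms @ 3/2 + 243.243ms (3/4)
4. 729.73ms @ 9/4 + 243.243ms (3/4)
5. 972.973ms @ 3 + 138.996ms (3/7)
6. 1111.969ms @ 24/7 + 138.996ms (3/7)
7. 1250.965ms @ 27/7 + 138.996ms (3/7)
8. 1389.961ms @ 30/7 + 138.996ms (3/7)
9. 1528.958ms @ 33/7 + 138.996ms (3/7)
10. 1667.954ms @ 36/7 + 138.996ms (3/7)
11. 1806.95ms @ 39/7 + 138.996ms (3/7)
12. 1945.946ms @ 6 + 121.622ms (3/8)
13. 2067.568ms @ 51/8 + 364.865ms (9/8)
14. 2432.432ms @ 15/2 + 486.486ms (3/2)
15. 2918.919ms @ 9 + 486.486ms (3/2)
16. 3405.405ms @ 21/2 + 243.243ms (3/4)
17. 3648.649ms @ 45/4 + 243.243ms (3/4)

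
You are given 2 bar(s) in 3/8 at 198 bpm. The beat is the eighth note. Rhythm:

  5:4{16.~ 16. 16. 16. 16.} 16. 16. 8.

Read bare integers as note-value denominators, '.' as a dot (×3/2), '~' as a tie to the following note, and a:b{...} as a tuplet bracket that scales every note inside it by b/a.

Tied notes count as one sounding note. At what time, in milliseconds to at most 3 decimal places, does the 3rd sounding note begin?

1. 0.0ms @ 0 + 363.636ms (6/5)
2. 363.636ms @ 6/5 + 181.818ms (3/5)
3. 545.455ms @ 9/5 + 181.818ms (3/5)
4. 727.273ms @ 12/5 + 181.818ms (3/5)
5. 909.091ms @ 3 + 227.273ms (3/4)
6. 1136.364ms @ 15/4 + 227.273ms (3/4)
7. 1363.636ms @ 9/2 + 454.545ms (3/2)

note 3 onset = 9/5b = 545.455ms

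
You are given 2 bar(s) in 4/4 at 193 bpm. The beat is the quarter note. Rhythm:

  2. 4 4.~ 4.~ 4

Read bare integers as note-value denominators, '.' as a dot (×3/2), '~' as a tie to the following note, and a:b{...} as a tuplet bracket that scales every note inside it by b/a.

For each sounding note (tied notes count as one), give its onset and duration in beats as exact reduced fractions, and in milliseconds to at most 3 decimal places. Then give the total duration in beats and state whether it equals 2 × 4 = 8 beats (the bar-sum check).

1) 0.0ms=0b +932.642ms=3b
2) 932.642ms=3b +310.881ms=1b
3) 1243.523ms=4b +1243.523ms=4b
Σ=8b of 8 (193bpm 4/4) — PASS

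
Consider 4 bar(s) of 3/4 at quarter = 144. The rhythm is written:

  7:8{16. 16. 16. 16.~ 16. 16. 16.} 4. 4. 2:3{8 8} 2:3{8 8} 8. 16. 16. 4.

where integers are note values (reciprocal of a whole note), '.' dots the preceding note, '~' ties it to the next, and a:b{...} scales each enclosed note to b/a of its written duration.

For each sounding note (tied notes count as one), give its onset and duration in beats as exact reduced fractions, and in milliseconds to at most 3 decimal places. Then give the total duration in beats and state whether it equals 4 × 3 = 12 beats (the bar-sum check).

1) 0.0ms=0b +178.571ms=3/7b
2) 178.571ms=3/7b +178.571ms=3/7b
3) 357.143ms=6/7b +178.571ms=3/7b
4) 535.714ms=9/7b +357.143ms=6/7b
5) 892.857ms=15/7b +178.571ms=3/7b
6) 1071.429ms=18/7b +178.571ms=3/7b
7) 1250.0ms=3b +625.0ms=3/2b
8) 1875.0ms=9/2b +625.0ms=3/2b
9) 2500.0ms=6b +312.5ms=3/4b
10) 2812.5ms=27/4b +312.5ms=3/4b
11) 3125.0ms=15/2b +312.5ms=3/4b
12) 3437.5ms=33/4b +312.5ms=3/4b
13) 3750.0ms=9b +312.5ms=3/4b
14) 4062.5ms=39/4b +156.25ms=3/8b
15) 4218.75ms=81/8b +156.25ms=3/8b
16) 4375.0ms=21/2b +625.0ms=3/2b
Σ=12b of 12 (144bpm 3/4) — PASS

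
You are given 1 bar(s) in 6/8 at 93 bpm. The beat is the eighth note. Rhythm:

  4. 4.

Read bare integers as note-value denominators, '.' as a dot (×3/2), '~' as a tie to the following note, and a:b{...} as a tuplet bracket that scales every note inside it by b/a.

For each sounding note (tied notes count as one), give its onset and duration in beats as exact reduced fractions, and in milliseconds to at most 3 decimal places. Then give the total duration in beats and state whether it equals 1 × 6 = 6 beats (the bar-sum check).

1) 0.0ms=0b +1935.484ms=3b
2) 1935.484ms=3b +1935.484ms=3b
Σ=6b of 6 (93bpm 6/8) — PASS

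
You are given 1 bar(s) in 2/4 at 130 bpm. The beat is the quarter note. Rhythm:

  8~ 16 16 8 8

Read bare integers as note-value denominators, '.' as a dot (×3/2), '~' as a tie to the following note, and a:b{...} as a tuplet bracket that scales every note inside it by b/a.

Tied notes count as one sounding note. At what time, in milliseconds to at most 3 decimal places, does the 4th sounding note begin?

note 4 onset = 3/2b = 692.308ms

1. 0.0ms @ 0 + 346.154ms (3/4)
2. 346.154ms @ 3/4 + 115.385ms (1/4)
3. 461.538ms @ 1 + 230.769ms (1/2)
4. 692.308ms @ 3/2 + 230.769ms (1/2)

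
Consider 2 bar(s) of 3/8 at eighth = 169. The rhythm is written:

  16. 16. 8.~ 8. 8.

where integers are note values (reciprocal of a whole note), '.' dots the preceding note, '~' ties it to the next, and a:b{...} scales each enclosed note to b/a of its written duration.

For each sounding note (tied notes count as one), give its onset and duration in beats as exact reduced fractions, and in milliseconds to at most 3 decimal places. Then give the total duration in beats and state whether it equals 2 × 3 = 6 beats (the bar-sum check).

1) 0.0ms=0b +266.272ms=3/4b
2) 266.272ms=3/4b +266.272ms=3/4b
3) 532.544ms=3/2b +1065.089ms=3b
4) 1597.633ms=9/2b +532.544ms=3/2b
Σ=6b of 6 (169bpm 3/8) — PASS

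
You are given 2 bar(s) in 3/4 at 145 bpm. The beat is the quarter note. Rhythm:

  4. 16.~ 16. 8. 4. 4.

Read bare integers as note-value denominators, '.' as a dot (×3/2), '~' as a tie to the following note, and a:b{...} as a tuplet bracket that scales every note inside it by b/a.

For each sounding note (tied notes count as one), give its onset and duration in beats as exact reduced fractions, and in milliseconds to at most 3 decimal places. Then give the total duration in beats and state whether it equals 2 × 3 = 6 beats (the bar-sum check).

1) 0.0ms=0b +620.69ms=3/2b
2) 620.69ms=3/2b +310.345ms=3/4b
3) 931.034ms=9/4b +310.345ms=3/4b
4) 1241.379ms=3b +620.69ms=3/2b
5) 1862.069ms=9/2b +620.69ms=3/2b
Σ=6b of 6 (145bpm 3/4) — PASS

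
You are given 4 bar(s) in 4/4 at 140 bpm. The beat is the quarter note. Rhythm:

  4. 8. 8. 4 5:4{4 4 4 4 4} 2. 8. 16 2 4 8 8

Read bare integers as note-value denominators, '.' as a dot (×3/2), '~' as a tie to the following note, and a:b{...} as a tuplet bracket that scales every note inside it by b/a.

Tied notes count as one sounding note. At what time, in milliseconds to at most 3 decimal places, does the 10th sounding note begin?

note 10 onset = 8b = 3428.571ms

1. 0.0ms @ 0 + 642.857ms (3/2)
2. 642.857ms @ 3/2 + 321.429ms (3/4)
3. 964.286ms @ 9/4 + 321.429ms (3/4)
4. 1285.714ms @ 3 + 428.571ms (1)
5. 1714.286ms @ 4 + 342.857ms (4/5)
6. 2057.143ms @ 24/5 + 342.857ms (4/5)
7. 2400.0ms @ 28/5 + 342.857ms (4/5)
8. 2742.857ms @ 32/5 + 342.857ms (4/5)
9. 3085.714ms @ 36/5 + 342.857ms (4/5)
10. 3428.571ms @ 8 + 1285.714ms (3)
11. 4714.286ms @ 11 + 321.429ms (3/4)
12. 5035.714ms @ 47/4 + 107.143ms (1/4)
13. 5142.857ms @ 12 + 857.143ms (2)
14. 6000.0ms @ 14 + 428.571ms (1)
15. 6428.571ms @ 15 + 214.286ms (1/2)
16. 6642.857ms @ 31/2 + 214.286ms (1/2)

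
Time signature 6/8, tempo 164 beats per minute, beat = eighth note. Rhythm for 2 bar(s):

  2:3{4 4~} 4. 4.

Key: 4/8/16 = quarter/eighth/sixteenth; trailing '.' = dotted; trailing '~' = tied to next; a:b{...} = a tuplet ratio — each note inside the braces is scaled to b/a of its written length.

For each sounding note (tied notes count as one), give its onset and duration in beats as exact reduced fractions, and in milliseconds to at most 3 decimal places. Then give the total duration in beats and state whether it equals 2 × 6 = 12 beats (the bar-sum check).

1) 0.0ms=0b +1097.561ms=3b
2) 1097.561ms=3b +2195.122ms=6b
3) 3292.683ms=9b +1097.561ms=3b
Σ=12b of 12 (164bpm 6/8) — PASS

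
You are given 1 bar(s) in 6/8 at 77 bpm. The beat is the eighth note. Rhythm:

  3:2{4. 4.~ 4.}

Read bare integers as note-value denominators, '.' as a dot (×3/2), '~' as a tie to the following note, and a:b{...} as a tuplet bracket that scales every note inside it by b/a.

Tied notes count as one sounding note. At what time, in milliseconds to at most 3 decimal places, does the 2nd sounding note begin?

1. 0.0ms @ 0 + 1558.442ms (2)
2. 1558.442ms @ 2 + 3116.883ms (4)

note 2 onset = 2b = 1558.442ms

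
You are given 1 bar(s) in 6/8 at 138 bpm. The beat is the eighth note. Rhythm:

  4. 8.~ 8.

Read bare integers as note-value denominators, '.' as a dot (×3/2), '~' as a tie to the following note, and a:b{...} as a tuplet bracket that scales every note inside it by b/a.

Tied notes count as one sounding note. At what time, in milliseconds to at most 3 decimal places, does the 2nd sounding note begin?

1. 0.0ms @ 0 + 1304.348ms (3)
2. 1304.348ms @ 3 + 1304.348ms (3)

note 2 onset = 3b = 1304.348ms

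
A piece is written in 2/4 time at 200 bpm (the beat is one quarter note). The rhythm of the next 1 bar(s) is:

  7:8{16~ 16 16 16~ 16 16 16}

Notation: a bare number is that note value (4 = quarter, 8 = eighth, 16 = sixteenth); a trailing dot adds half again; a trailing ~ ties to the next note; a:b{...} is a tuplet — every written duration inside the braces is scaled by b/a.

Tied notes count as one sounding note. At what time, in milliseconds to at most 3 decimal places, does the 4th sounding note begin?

1. 0.0ms @ 0 + 171.429ms (4/7)
2. 171.429ms @ 4/7 + 85.714ms (2/7)
3. 257.143ms @ 6/7 + 171.429ms (4/7)
4. 428.571ms @ 10/7 + 85.714ms (2/7)
5. 514.286ms @ 12/7 + 85.714ms (2/7)

note 4 onset = 10/7b = 428.571ms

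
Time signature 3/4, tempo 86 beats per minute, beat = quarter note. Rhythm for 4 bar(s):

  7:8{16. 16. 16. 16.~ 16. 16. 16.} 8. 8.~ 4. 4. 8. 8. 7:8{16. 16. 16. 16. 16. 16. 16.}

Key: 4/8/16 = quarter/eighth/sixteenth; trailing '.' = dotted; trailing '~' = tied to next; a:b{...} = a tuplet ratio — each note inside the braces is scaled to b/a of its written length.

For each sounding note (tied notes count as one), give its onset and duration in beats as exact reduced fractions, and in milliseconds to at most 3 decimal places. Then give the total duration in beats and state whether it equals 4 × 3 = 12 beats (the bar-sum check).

1) 0.0ms=0b +299.003ms=3/7b
2) 299.003ms=3/7b +299.003ms=3/7b
3) 598.007ms=6/7b +299.003ms=3/7b
4) 897.01ms=9/7b +598.007ms=6/7b
5) 1495.017ms=15/7b +299.003ms=3/7b
6) 1794.02ms=18/7b +299.003ms=3/7b
7) 2093.023ms=3b +523.256ms=3/4b
8) 2616.279ms=15/4b +1569.767ms=9/4b
9) 4186.047ms=6b +1046.512ms=3/2b
10) 5232.558ms=15/2b +523.256ms=3/4b
11) 5755.814ms=33/4b +523.256ms=3/4b
12) 6279.07ms=9b +299.003ms=3/7b
13) 6578.073ms=66/7b +299.003ms=3/7b
14) 6877.076ms=69/7b +299.003ms=3/7b
15) 7176.08ms=72/7b +299.003ms=3/7b
16) 7475.083ms=75/7b +299.003ms=3/7b
17) 7774.086ms=78/7b +299.003ms=3/7b
18) 8073.09ms=81/7b +299.003ms=3/7b
Σ=12b of 12 (86bpm 3/4) — PASS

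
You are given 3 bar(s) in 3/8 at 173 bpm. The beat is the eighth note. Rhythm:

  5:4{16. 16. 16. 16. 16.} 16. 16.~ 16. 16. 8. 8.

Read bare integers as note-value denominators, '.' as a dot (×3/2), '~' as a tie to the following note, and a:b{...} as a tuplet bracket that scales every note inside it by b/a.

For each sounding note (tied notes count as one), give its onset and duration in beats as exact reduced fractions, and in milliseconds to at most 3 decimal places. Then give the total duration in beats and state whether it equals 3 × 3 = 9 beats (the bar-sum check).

1) 0.0ms=0b +208.092ms=3/5b
2) 208.092ms=3/5b +208.092ms=3/5b
3) 416.185ms=6/5b +208.092ms=3/5b
4) 624.277ms=9/5b +208.092ms=3/5b
5) 832.37ms=12/5b +208.092ms=3/5b
6) 1040.462ms=3b +260.116ms=3/4b
7) 1300.578ms=15/4b +520.231ms=3/2b
8) 1820.809ms=21/4b +260.116ms=3/4b
9) 2080.925ms=6b +520.231ms=3/2b
10) 2601.156ms=15/2b +520.231ms=3/2b
Σ=9b of 9 (173bpm 3/8) — PASS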